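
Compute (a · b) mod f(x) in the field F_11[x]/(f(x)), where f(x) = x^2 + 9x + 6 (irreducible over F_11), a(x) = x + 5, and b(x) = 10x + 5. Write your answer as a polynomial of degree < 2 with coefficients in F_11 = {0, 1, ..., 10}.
a · b ≡ 9x + 9 (mod f(x))

Multiply in F_11[x]: a(x)·b(x) = (x + 5)·(10x + 5) = 10x^2 + 3. This has degree ≥ 2, so divide by f(x) over F_11: 10x^2 + 3 = (10)·(x^2 + 9x + 6) + (9x + 9). Hence a·b ≡ 9x + 9 (mod f). (F_11[x]/(f) is a field with 11^2 = 121 elements since f is irreducible of degree 2.)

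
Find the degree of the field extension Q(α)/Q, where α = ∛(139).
[Q(α):Q] = 3

The minimal polynomial of α is x^3 - 139, irreducible over Q since 139 is not a perfect cube (so x^3 - 139 has no rational root). Hence [Q(α):Q] = deg(m_α) = 3.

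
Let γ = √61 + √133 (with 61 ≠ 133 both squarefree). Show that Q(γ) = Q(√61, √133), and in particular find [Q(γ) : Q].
[Q(γ) : Q] = 4 (equivalently, Q(γ) = Q(√61, √133))

Obviously Q(γ) ⊆ Q(√61, √133), and [Q(√61, √133):Q] = 4 (since 61, 133 are distinct squarefree integers > 1 with 8113 not a perfect square). To show equality we compute the minimal polynomial of γ. From γ = √61 + √133: γ^2 = 61 + 2√(8113) + 133 = 194 + 2√(8113), so γ^2 - 194 = 2√(8113); squaring, (γ^2 - 194)^2 = 4·8113, i.e. γ^4 - 388γ^2 + 37636 - 32452 = 0, i.e. γ^4 - 388γ^2 + 5184 = 0. So γ is a root of x^4 - 388x^2 + 5184. This polynomial is irreducible over Q: it has no rational root (each ±√61 ± √133 is irrational), and any factorization into two quadratics over Q would force √(8113) ∈ Q (pairing opposite roots) or √61, √133 ∈ Q (other pairings), all impossible. Hence [Q(γ):Q] = 4 = [Q(√61, √133):Q], so Q(γ) = Q(√61, √133).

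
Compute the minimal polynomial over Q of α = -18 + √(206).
m_α(x) = x^2 + 36x + 118

From α + 18 = √(206), squaring gives (α + 18)^2 = 206, i.e. α^2 + 36α + 324 = 206, so α^2 + 36α + 118 = 0. The discriminant of x^2 + 36x + 118 is (36)^2 - 4·(118) = 1296 - 472 = 824, and 4·(206) is not a perfect square in Q since 206 is squarefree and ≠ 1. Hence x^2 + 36x + 118 is irreducible over Q and is the minimal polynomial of α.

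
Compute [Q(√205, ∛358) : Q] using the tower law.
[Q(√205, ∛358) : Q] = 6

Let L = Q(√205, ∛358). Since Q(√205) ⊂ L and [Q(√205):Q] = 2, the tower law gives 2 | [L:Q]. Likewise Q(∛358) ⊂ L with [Q(∛358):Q] = 3 (because 358 is not a perfect cube), so 3 | [L:Q]. As gcd(2,3) = 1, [L:Q] is divisible by 6. Conversely L is generated over Q by √205 and ∛358, so [L:Q] ≤ 2·3 = 6. Therefore [Q(√205, ∛358) : Q] = 6.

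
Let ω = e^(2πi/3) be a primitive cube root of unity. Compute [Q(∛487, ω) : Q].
[Q(∛487, ω) : Q] = 6

[Q(∛487):Q] = 3 (min poly x^3 - 487, irreducible since 487 is not a perfect cube). [Q(ω):Q] = 2 (min poly x^2 + x + 1). Since Q(∛487) ⊂ R and ω ∉ R, we have ω ∉ Q(∛487), so x^2 + x + 1 remains irreducible over Q(∛487) and [Q(∛487, ω) : Q(∛487)] = 2. By the tower law, [Q(∛487, ω) : Q] = 3 · 2 = 6. (In fact Q(∛487, ω) is the splitting field of x^3 - 487 over Q.)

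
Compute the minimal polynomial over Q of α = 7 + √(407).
m_α(x) = x^2 - 14x - 358

From α - 7 = √(407), squaring gives (α - 7)^2 = 407, i.e. α^2 - 14α + 49 = 407, so α^2 - 14α - 358 = 0. The discriminant of x^2 - 14x - 358 is (-14)^2 - 4·(-358) = 196 + 1432 = 1628, and 4·(407) is not a perfect square in Q since 407 is squarefree and ≠ 1. Hence x^2 - 14x - 358 is irreducible over Q and is the minimal polynomial of α.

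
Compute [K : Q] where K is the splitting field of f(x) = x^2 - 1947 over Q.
[K : Q] = 2

f(x) = x^2 - 1947 factors as (x - √1947)(x + √1947). The splitting field is K = Q(√1947). Since 1947 is squarefree and > 1, it is not a perfect square, so x^2 - 1947 is irreducible over Q and [Q(√1947) : Q] = 2. Hence [K : Q] = 2.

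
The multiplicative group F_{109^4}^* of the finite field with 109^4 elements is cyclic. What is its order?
|F_{109^4}^*| = 141158160

F_{109^4} has 109^4 = 141158161 elements; its multiplicative group consists of all nonzero elements, so |F_{109^4}^*| = 141158161 - 1 = 141158160. (It is cyclic since any finite subgroup of the multiplicative group of a field is cyclic.)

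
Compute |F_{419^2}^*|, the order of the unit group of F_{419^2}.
|F_{419^2}^*| = 175560

F_{419^2} has 419^2 = 175561 elements; its multiplicative group consists of all nonzero elements, so |F_{419^2}^*| = 175561 - 1 = 175560. (It is cyclic since any finite subgroup of the multiplicative group of a field is cyclic.)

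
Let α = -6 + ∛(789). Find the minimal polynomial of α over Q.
m_α(x) = x^3 + 18x^2 + 108x - 573

Set β = α + 6 = ∛(789), so β^3 = 789. Then (α + 6)^3 - 789 = 0, i.e. α is a root of g(x) = (x + 6)^3 - 789 = x^3 + 18x^2 + 108x - 573. Since g(x) = h(x + 6) where h(x) = x^3 - 789, and h is irreducible over Q (because 789 is not a perfect cube, so h has no rational root, and a monic cubic with no rational root is irreducible), g is also irreducible (irreducibility is preserved under the substitution x → x + 6). Hence m_α(x) = x^3 + 18x^2 + 108x - 573.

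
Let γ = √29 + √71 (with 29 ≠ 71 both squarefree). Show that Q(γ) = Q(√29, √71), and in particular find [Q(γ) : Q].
[Q(γ) : Q] = 4 (equivalently, Q(γ) = Q(√29, √71))

Obviously Q(γ) ⊆ Q(√29, √71), and [Q(√29, √71):Q] = 4 (since 29, 71 are distinct squarefree integers > 1 with 2059 not a perfect square). To show equality we compute the minimal polynomial of γ. From γ = √29 + √71: γ^2 = 29 + 2√(2059) + 71 = 100 + 2√(2059), so γ^2 - 100 = 2√(2059); squaring, (γ^2 - 100)^2 = 4·2059, i.e. γ^4 - 200γ^2 + 10000 - 8236 = 0, i.e. γ^4 - 200γ^2 + 1764 = 0. So γ is a root of x^4 - 200x^2 + 1764. This polynomial is irreducible over Q: it has no rational root (each ±√29 ± √71 is irrational), and any factorization into two quadratics over Q would force √(2059) ∈ Q (pairing opposite roots) or √29, √71 ∈ Q (other pairings), all impossible. Hence [Q(γ):Q] = 4 = [Q(√29, √71):Q], so Q(γ) = Q(√29, √71).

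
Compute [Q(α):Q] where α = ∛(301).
[Q(α):Q] = 3

The minimal polynomial of α is x^3 - 301, irreducible over Q since 301 is not a perfect cube (so x^3 - 301 has no rational root). Hence [Q(α):Q] = deg(m_α) = 3.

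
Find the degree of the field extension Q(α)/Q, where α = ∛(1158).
[Q(α):Q] = 3

The minimal polynomial of α is x^3 - 1158, irreducible over Q since 1158 is not a perfect cube (so x^3 - 1158 has no rational root). Hence [Q(α):Q] = deg(m_α) = 3.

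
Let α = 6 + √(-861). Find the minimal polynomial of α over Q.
m_α(x) = x^2 - 12x + 897

From α - 6 = √(-861), squaring gives (α - 6)^2 = -861, i.e. α^2 - 12α + 36 = -861, so α^2 - 12α + 897 = 0. The discriminant of x^2 - 12x + 897 is (-12)^2 - 4·(897) = 144 - 3588 = -3444, and 4·(-861) is not a perfect square in Q since -861 is squarefree and ≠ 1. Hence x^2 - 12x + 897 is irreducible over Q and is the minimal polynomial of α.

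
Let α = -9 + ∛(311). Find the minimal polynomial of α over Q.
m_α(x) = x^3 + 27x^2 + 243x + 418

Set β = α + 9 = ∛(311), so β^3 = 311. Then (α + 9)^3 - 311 = 0, i.e. α is a root of g(x) = (x + 9)^3 - 311 = x^3 + 27x^2 + 243x + 418. Since g(x) = h(x + 9) where h(x) = x^3 - 311, and h is irreducible over Q (because 311 is not a perfect cube, so h has no rational root, and a monic cubic with no rational root is irreducible), g is also irreducible (irreducibility is preserved under the substitution x → x + 9). Hence m_α(x) = x^3 + 27x^2 + 243x + 418.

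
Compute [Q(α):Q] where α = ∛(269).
[Q(α):Q] = 3

The minimal polynomial of α is x^3 - 269, irreducible over Q since 269 is not a perfect cube (so x^3 - 269 has no rational root). Hence [Q(α):Q] = deg(m_α) = 3.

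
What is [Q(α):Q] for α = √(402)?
[Q(α):Q] = 2

[Q(α):Q] equals the degree of the minimal polynomial of α. Here α^2 = 402 and x^2 - 402 is irreducible (d = 402 is squarefree, ≠ 1, hence not a square), so deg(m_α) = 2. Thus [Q(α):Q] = 2.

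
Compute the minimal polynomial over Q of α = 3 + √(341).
m_α(x) = x^2 - 6x - 332

From α - 3 = √(341), squaring gives (α - 3)^2 = 341, i.e. α^2 - 6α + 9 = 341, so α^2 - 6α - 332 = 0. The discriminant of x^2 - 6x - 332 is (-6)^2 - 4·(-332) = 36 + 1328 = 1364, and 4·(341) is not a perfect square in Q since 341 is squarefree and ≠ 1. Hence x^2 - 6x - 332 is irreducible over Q and is the minimal polynomial of α.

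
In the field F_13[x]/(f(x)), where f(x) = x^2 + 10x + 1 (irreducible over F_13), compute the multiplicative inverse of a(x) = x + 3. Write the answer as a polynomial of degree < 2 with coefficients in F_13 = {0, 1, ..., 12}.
a(x)^(-1) ≡ 2x + 1 (mod f(x))

Since f is irreducible over F_13, F_13[x]/(f) is a field and a(x) ≠ 0 has an inverse. Apply the extended Euclidean algorithm to f(x) and a(x) in F_13[x]: f(x) = (x + 7)·a(x) + (6). The last nonzero remainder is the constant 6 = gcd(f, a) in F_13. Back-substituting through the division chain expresses 6 = s(x)·a(x) + t(x)·f(x) with s(x) ≡ 12x + 6 (mod f), so (12x + 6)·a(x) ≡ 6 (mod f). Multiplying by 6^(-1) ≡ 11 in F_13 gives a(x)^(-1) ≡ 11·(12x + 6) ≡ 2x + 1 (mod f). Check: (x + 3)·(2x + 1) = 2x^2 + 7x + 3 ≡ 1 (mod x^2 + 10x + 1).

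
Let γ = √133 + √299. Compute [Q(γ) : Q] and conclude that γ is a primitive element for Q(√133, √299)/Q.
[Q(γ) : Q] = 4 (equivalently, Q(γ) = Q(√133, √299))

Obviously Q(γ) ⊆ Q(√133, √299), and [Q(√133, √299):Q] = 4 (since 133, 299 are distinct squarefree integers > 1 with 39767 not a perfect square). To show equality we compute the minimal polynomial of γ. From γ = √133 + √299: γ^2 = 133 + 2√(39767) + 299 = 432 + 2√(39767), so γ^2 - 432 = 2√(39767); squaring, (γ^2 - 432)^2 = 4·39767, i.e. γ^4 - 864γ^2 + 186624 - 159068 = 0, i.e. γ^4 - 864γ^2 + 27556 = 0. So γ is a root of x^4 - 864x^2 + 27556. This polynomial is irreducible over Q: it has no rational root (each ±√133 ± √299 is irrational), and any factorization into two quadratics over Q would force √(39767) ∈ Q (pairing opposite roots) or √133, √299 ∈ Q (other pairings), all impossible. Hence [Q(γ):Q] = 4 = [Q(√133, √299):Q], so Q(γ) = Q(√133, √299).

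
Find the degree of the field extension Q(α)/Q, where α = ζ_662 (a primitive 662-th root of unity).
[Q(α):Q] = 330

The minimal polynomial of ζ_662 over Q is the 662-th cyclotomic polynomial Φ_662(x), which is irreducible over Q and has degree φ(662) = 330. Hence [Q(α):Q] = φ(662) = 330.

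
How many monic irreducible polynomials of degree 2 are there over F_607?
There are 183921 monic irreducible polynomials of degree 2 over F_607

Each element of F_{607^2} that lies in no proper subfield is a root of exactly one monic irreducible of degree 2 over F_607, and each such polynomial has 2 distinct roots in F_{607^2}. By Möbius inversion the count is N_607(2) = (1/2) Σ_{d|2} μ(2/d) · 607^d = (1/2)(μ(2)·607^1 + μ(1)·607^2) = 367842/2 = 183921.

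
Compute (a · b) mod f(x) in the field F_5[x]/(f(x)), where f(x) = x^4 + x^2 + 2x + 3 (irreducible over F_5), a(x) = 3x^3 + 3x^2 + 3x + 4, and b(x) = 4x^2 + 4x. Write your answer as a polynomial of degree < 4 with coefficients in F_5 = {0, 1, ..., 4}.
a · b ≡ 2x^3 + 2x + 3 (mod f(x))

Multiply in F_5[x]: a(x)·b(x) = (3x^3 + 3x^2 + 3x + 4)·(4x^2 + 4x) = 2x^5 + 4x^4 + 4x^3 + 3x^2 + x. This has degree ≥ 4, so divide by f(x) over F_5: 2x^5 + 4x^4 + 4x^3 + 3x^2 + x = (2x + 4)·(x^4 + x^2 + 2x + 3) + (2x^3 + 2x + 3). Hence a·b ≡ 2x^3 + 2x + 3 (mod f). (F_5[x]/(f) is a field with 5^4 = 625 elements since f is irreducible of degree 4.)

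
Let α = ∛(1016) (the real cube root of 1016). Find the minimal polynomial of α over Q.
m_α(x) = x^3 - 1016

α satisfies α^3 = 1016, so x^3 - 1016 annihilates α. By the rational root test, a rational root p/q (in lowest terms) of x^3 - 1016 would satisfy p^3 = 1016 q^3, forcing q = 1 and p^3 = 1016; but 1016 is not a perfect cube, contradiction. A monic cubic over Q with no rational root is irreducible (any nontrivial factorization would include a linear factor). Hence x^3 - 1016 is the minimal polynomial of α, and in particular [Q(α):Q] = 3.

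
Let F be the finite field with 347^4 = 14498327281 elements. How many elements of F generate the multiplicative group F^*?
There are φ(14498327280) = 3711016960 primitive elements

F_q^* is cyclic of order q - 1 = 14498327280. A cyclic group of order m has exactly φ(m) generators. Here m = 14498327280 = 2^4 · 3 · 5 · 29 · 173 · 12041, so the number of primitive elements is φ(14498327280) = 3711016960.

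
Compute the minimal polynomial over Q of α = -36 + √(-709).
m_α(x) = x^2 + 72x + 2005

From α + 36 = √(-709), squaring gives (α + 36)^2 = -709, i.e. α^2 + 72α + 1296 = -709, so α^2 + 72α + 2005 = 0. The discriminant of x^2 + 72x + 2005 is (72)^2 - 4·(2005) = 5184 - 8020 = -2836, and 4·(-709) is not a perfect square in Q since -709 is squarefree and ≠ 1. Hence x^2 + 72x + 2005 is irreducible over Q and is the minimal polynomial of α.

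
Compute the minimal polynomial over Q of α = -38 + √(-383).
m_α(x) = x^2 + 76x + 1827

From α + 38 = √(-383), squaring gives (α + 38)^2 = -383, i.e. α^2 + 76α + 1444 = -383, so α^2 + 76α + 1827 = 0. The discriminant of x^2 + 76x + 1827 is (76)^2 - 4·(1827) = 5776 - 7308 = -1532, and 4·(-383) is not a perfect square in Q since -383 is squarefree and ≠ 1. Hence x^2 + 76x + 1827 is irreducible over Q and is the minimal polynomial of α.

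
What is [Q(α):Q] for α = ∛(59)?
[Q(α):Q] = 3

The minimal polynomial of α is x^3 - 59, irreducible over Q since 59 is not a perfect cube (so x^3 - 59 has no rational root). Hence [Q(α):Q] = deg(m_α) = 3.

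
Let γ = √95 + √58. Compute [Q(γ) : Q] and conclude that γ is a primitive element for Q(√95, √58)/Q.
[Q(γ) : Q] = 4 (equivalently, Q(γ) = Q(√95, √58))

Obviously Q(γ) ⊆ Q(√95, √58), and [Q(√95, √58):Q] = 4 (since 95, 58 are distinct squarefree integers > 1 with 5510 not a perfect square). To show equality we compute the minimal polynomial of γ. From γ = √95 + √58: γ^2 = 95 + 2√(5510) + 58 = 153 + 2√(5510), so γ^2 - 153 = 2√(5510); squaring, (γ^2 - 153)^2 = 4·5510, i.e. γ^4 - 306γ^2 + 23409 - 22040 = 0, i.e. γ^4 - 306γ^2 + 1369 = 0. So γ is a root of x^4 - 306x^2 + 1369. This polynomial is irreducible over Q: it has no rational root (each ±√95 ± √58 is irrational), and any factorization into two quadratics over Q would force √(5510) ∈ Q (pairing opposite roots) or √95, √58 ∈ Q (other pairings), all impossible. Hence [Q(γ):Q] = 4 = [Q(√95, √58):Q], so Q(γ) = Q(√95, √58).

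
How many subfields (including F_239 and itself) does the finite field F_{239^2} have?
F_{239^2} has 2 subfields

The subfields of F_{p^n} are exactly the fields F_{p^d} for d | n (each is the fixed field of the unique index-d subgroup of Gal(F_{p^n}/F_p) ≅ Z/nZ). The divisors of n = 2 are {1, 2}, giving 2 subfields: F_{239^1}, F_{239^2}.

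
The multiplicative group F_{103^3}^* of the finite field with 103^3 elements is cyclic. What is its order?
|F_{103^3}^*| = 1092726

F_{103^3} has 103^3 = 1092727 elements; its multiplicative group consists of all nonzero elements, so |F_{103^3}^*| = 1092727 - 1 = 1092726. (It is cyclic since any finite subgroup of the multiplicative group of a field is cyclic.)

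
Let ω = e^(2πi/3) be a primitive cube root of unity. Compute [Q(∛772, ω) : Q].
[Q(∛772, ω) : Q] = 6

[Q(∛772):Q] = 3 (min poly x^3 - 772, irreducible since 772 is not a perfect cube). [Q(ω):Q] = 2 (min poly x^2 + x + 1). Since Q(∛772) ⊂ R and ω ∉ R, we have ω ∉ Q(∛772), so x^2 + x + 1 remains irreducible over Q(∛772) and [Q(∛772, ω) : Q(∛772)] = 2. By the tower law, [Q(∛772, ω) : Q] = 3 · 2 = 6. (In fact Q(∛772, ω) is the splitting field of x^3 - 772 over Q.)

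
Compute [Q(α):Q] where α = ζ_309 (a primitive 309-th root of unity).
[Q(α):Q] = 204

The minimal polynomial of ζ_309 over Q is the 309-th cyclotomic polynomial Φ_309(x), which is irreducible over Q and has degree φ(309) = 204. Hence [Q(α):Q] = φ(309) = 204.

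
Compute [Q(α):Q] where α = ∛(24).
[Q(α):Q] = 3

The minimal polynomial of α is x^3 - 24, irreducible over Q since 24 is not a perfect cube (so x^3 - 24 has no rational root). Hence [Q(α):Q] = deg(m_α) = 3.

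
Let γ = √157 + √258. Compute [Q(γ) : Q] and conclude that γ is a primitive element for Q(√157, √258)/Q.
[Q(γ) : Q] = 4 (equivalently, Q(γ) = Q(√157, √258))

Obviously Q(γ) ⊆ Q(√157, √258), and [Q(√157, √258):Q] = 4 (since 157, 258 are distinct squarefree integers > 1 with 40506 not a perfect square). To show equality we compute the minimal polynomial of γ. From γ = √157 + √258: γ^2 = 157 + 2√(40506) + 258 = 415 + 2√(40506), so γ^2 - 415 = 2√(40506); squaring, (γ^2 - 415)^2 = 4·40506, i.e. γ^4 - 830γ^2 + 172225 - 162024 = 0, i.e. γ^4 - 830γ^2 + 10201 = 0. So γ is a root of x^4 - 830x^2 + 10201. This polynomial is irreducible over Q: it has no rational root (each ±√157 ± √258 is irrational), and any factorization into two quadratics over Q would force √(40506) ∈ Q (pairing opposite roots) or √157, √258 ∈ Q (other pairings), all impossible. Hence [Q(γ):Q] = 4 = [Q(√157, √258):Q], so Q(γ) = Q(√157, √258).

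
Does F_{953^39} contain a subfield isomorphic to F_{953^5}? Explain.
No: F_{953^5} is not a subfield of F_{953^39}

F_{p^m} embeds in F_{p^n} iff m | n. Here 5 ∤ 39 (since 39 = 7·5 + 4 with remainder 4 ≠ 0), so F_{953^5} is not a subfield of F_{953^39}. Equivalently: if it were, the tower law would give 5 = [F_{953^5}:F_953] dividing [F_{953^39}:F_953] = 39, contradiction.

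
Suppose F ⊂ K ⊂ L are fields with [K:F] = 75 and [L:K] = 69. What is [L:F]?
[L:F] = 5175

The tower law says that for any tower of field extensions F ⊂ K ⊂ L with finite degrees, [L:F] = [L:K] · [K:F]. Here this gives [L:F] = 69 · 75 = 5175.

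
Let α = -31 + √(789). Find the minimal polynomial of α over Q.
m_α(x) = x^2 + 62x + 172

From α + 31 = √(789), squaring gives (α + 31)^2 = 789, i.e. α^2 + 62α + 961 = 789, so α^2 + 62α + 172 = 0. The discriminant of x^2 + 62x + 172 is (62)^2 - 4·(172) = 3844 - 688 = 3156, and 4·(789) is not a perfect square in Q since 789 is squarefree and ≠ 1. Hence x^2 + 62x + 172 is irreducible over Q and is the minimal polynomial of α.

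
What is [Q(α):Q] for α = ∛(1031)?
[Q(α):Q] = 3

The minimal polynomial of α is x^3 - 1031, irreducible over Q since 1031 is not a perfect cube (so x^3 - 1031 has no rational root). Hence [Q(α):Q] = deg(m_α) = 3.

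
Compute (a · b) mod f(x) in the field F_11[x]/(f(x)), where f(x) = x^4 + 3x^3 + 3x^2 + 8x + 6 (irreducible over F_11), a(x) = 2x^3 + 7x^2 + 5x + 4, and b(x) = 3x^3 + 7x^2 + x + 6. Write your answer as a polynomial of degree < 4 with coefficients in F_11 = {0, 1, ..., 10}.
a · b ≡ 9x^3 + 9 (mod f(x))

Multiply in F_11[x]: a(x)·b(x) = (2x^3 + 7x^2 + 5x + 4)·(3x^3 + 7x^2 + x + 6) = 6x^6 + 2x^5 + 9x^2 + x + 2. This has degree ≥ 4, so divide by f(x) over F_11: 6x^6 + 2x^5 + 9x^2 + x + 2 = (6x^2 + 6x + 8)·(x^4 + 3x^3 + 3x^2 + 8x + 6) + (9x^3 + 9). Hence a·b ≡ 9x^3 + 9 (mod f). (F_11[x]/(f) is a field with 11^4 = 14641 elements since f is irreducible of degree 4.)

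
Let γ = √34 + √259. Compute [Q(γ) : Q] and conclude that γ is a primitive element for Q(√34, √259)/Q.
[Q(γ) : Q] = 4 (equivalently, Q(γ) = Q(√34, √259))

Obviously Q(γ) ⊆ Q(√34, √259), and [Q(√34, √259):Q] = 4 (since 34, 259 are distinct squarefree integers > 1 with 8806 not a perfect square). To show equality we compute the minimal polynomial of γ. From γ = √34 + √259: γ^2 = 34 + 2√(8806) + 259 = 293 + 2√(8806), so γ^2 - 293 = 2√(8806); squaring, (γ^2 - 293)^2 = 4·8806, i.e. γ^4 - 586γ^2 + 85849 - 35224 = 0, i.e. γ^4 - 586γ^2 + 50625 = 0. So γ is a root of x^4 - 586x^2 + 50625. This polynomial is irreducible over Q: it has no rational root (each ±√34 ± √259 is irrational), and any factorization into two quadratics over Q would force √(8806) ∈ Q (pairing opposite roots) or √34, √259 ∈ Q (other pairings), all impossible. Hence [Q(γ):Q] = 4 = [Q(√34, √259):Q], so Q(γ) = Q(√34, √259).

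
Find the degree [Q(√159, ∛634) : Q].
[Q(√159, ∛634) : Q] = 6

Let L = Q(√159, ∛634). Since Q(√159) ⊂ L and [Q(√159):Q] = 2, the tower law gives 2 | [L:Q]. Likewise Q(∛634) ⊂ L with [Q(∛634):Q] = 3 (because 634 is not a perfect cube), so 3 | [L:Q]. As gcd(2,3) = 1, [L:Q] is divisible by 6. Conversely L is generated over Q by √159 and ∛634, so [L:Q] ≤ 2·3 = 6. Therefore [Q(√159, ∛634) : Q] = 6.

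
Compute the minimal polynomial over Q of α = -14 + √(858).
m_α(x) = x^2 + 28x - 662

From α + 14 = √(858), squaring gives (α + 14)^2 = 858, i.e. α^2 + 28α + 196 = 858, so α^2 + 28α - 662 = 0. The discriminant of x^2 + 28x - 662 is (28)^2 - 4·(-662) = 784 + 2648 = 3432, and 4·(858) is not a perfect square in Q since 858 is squarefree and ≠ 1. Hence x^2 + 28x - 662 is irreducible over Q and is the minimal polynomial of α.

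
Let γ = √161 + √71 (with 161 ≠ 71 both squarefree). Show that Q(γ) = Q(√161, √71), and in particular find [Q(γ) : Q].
[Q(γ) : Q] = 4 (equivalently, Q(γ) = Q(√161, √71))

Obviously Q(γ) ⊆ Q(√161, √71), and [Q(√161, √71):Q] = 4 (since 161, 71 are distinct squarefree integers > 1 with 11431 not a perfect square). To show equality we compute the minimal polynomial of γ. From γ = √161 + √71: γ^2 = 161 + 2√(11431) + 71 = 232 + 2√(11431), so γ^2 - 232 = 2√(11431); squaring, (γ^2 - 232)^2 = 4·11431, i.e. γ^4 - 464γ^2 + 53824 - 45724 = 0, i.e. γ^4 - 464γ^2 + 8100 = 0. So γ is a root of x^4 - 464x^2 + 8100. This polynomial is irreducible over Q: it has no rational root (each ±√161 ± √71 is irrational), and any factorization into two quadratics over Q would force √(11431) ∈ Q (pairing opposite roots) or √161, √71 ∈ Q (other pairings), all impossible. Hence [Q(γ):Q] = 4 = [Q(√161, √71):Q], so Q(γ) = Q(√161, √71).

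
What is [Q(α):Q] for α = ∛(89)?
[Q(α):Q] = 3

The minimal polynomial of α is x^3 - 89, irreducible over Q since 89 is not a perfect cube (so x^3 - 89 has no rational root). Hence [Q(α):Q] = deg(m_α) = 3.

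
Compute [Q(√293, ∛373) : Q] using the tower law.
[Q(√293, ∛373) : Q] = 6

Let L = Q(√293, ∛373). Since Q(√293) ⊂ L and [Q(√293):Q] = 2, the tower law gives 2 | [L:Q]. Likewise Q(∛373) ⊂ L with [Q(∛373):Q] = 3 (because 373 is not a perfect cube), so 3 | [L:Q]. As gcd(2,3) = 1, [L:Q] is divisible by 6. Conversely L is generated over Q by √293 and ∛373, so [L:Q] ≤ 2·3 = 6. Therefore [Q(√293, ∛373) : Q] = 6.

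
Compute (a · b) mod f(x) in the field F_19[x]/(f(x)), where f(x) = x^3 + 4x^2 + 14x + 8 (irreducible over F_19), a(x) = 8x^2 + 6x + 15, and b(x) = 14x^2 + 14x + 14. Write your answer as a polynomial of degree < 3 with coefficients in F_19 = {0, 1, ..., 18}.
a · b ≡ 17x^2 + 3 (mod f(x))

Multiply in F_19[x]: a(x)·b(x) = (8x^2 + 6x + 15)·(14x^2 + 14x + 14) = 17x^4 + 6x^3 + 7x^2 + 9x + 1. This has degree ≥ 3, so divide by f(x) over F_19: 17x^4 + 6x^3 + 7x^2 + 9x + 1 = (17x + 14)·(x^3 + 4x^2 + 14x + 8) + (17x^2 + 3). Hence a·b ≡ 17x^2 + 3 (mod f). (F_19[x]/(f) is a field with 19^3 = 6859 elements since f is irreducible of degree 3.)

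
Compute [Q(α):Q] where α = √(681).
[Q(α):Q] = 2

[Q(α):Q] equals the degree of the minimal polynomial of α. Here α^2 = 681 and x^2 - 681 is irreducible (d = 681 is squarefree, ≠ 1, hence not a square), so deg(m_α) = 2. Thus [Q(α):Q] = 2.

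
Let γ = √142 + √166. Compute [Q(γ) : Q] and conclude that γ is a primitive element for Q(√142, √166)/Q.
[Q(γ) : Q] = 4 (equivalently, Q(γ) = Q(√142, √166))

Obviously Q(γ) ⊆ Q(√142, √166), and [Q(√142, √166):Q] = 4 (since 142, 166 are distinct squarefree integers > 1 with 23572 not a perfect square). To show equality we compute the minimal polynomial of γ. From γ = √142 + √166: γ^2 = 142 + 2√(23572) + 166 = 308 + 2√(23572), so γ^2 - 308 = 2√(23572); squaring, (γ^2 - 308)^2 = 4·23572, i.e. γ^4 - 616γ^2 + 94864 - 94288 = 0, i.e. γ^4 - 616γ^2 + 576 = 0. So γ is a root of x^4 - 616x^2 + 576. This polynomial is irreducible over Q: it has no rational root (each ±√142 ± √166 is irrational), and any factorization into two quadratics over Q would force √(23572) ∈ Q (pairing opposite roots) or √142, √166 ∈ Q (other pairings), all impossible. Hence [Q(γ):Q] = 4 = [Q(√142, √166):Q], so Q(γ) = Q(√142, √166).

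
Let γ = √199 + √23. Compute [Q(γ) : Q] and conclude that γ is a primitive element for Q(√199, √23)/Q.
[Q(γ) : Q] = 4 (equivalently, Q(γ) = Q(√199, √23))

Obviously Q(γ) ⊆ Q(√199, √23), and [Q(√199, √23):Q] = 4 (since 199, 23 are distinct squarefree integers > 1 with 4577 not a perfect square). To show equality we compute the minimal polynomial of γ. From γ = √199 + √23: γ^2 = 199 + 2√(4577) + 23 = 222 + 2√(4577), so γ^2 - 222 = 2√(4577); squaring, (γ^2 - 222)^2 = 4·4577, i.e. γ^4 - 444γ^2 + 49284 - 18308 = 0, i.e. γ^4 - 444γ^2 + 30976 = 0. So γ is a root of x^4 - 444x^2 + 30976. This polynomial is irreducible over Q: it has no rational root (each ±√199 ± √23 is irrational), and any factorization into two quadratics over Q would force √(4577) ∈ Q (pairing opposite roots) or √199, √23 ∈ Q (other pairings), all impossible. Hence [Q(γ):Q] = 4 = [Q(√199, √23):Q], so Q(γ) = Q(√199, √23).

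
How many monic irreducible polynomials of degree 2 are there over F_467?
There are 108811 monic irreducible polynomials of degree 2 over F_467

Each element of F_{467^2} that lies in no proper subfield is a root of exactly one monic irreducible of degree 2 over F_467, and each such polynomial has 2 distinct roots in F_{467^2}. By Möbius inversion the count is N_467(2) = (1/2) Σ_{d|2} μ(2/d) · 467^d = (1/2)(μ(2)·467^1 + μ(1)·467^2) = 217622/2 = 108811.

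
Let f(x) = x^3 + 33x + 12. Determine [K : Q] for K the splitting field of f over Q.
[K : Q] = 6

By the rational root test, any rational root of the monic integer polynomial f(x) = x^3 + 33x + 12 must be an integer dividing the constant term 12, i.e. one of ±{1, 2, 3, 4, 6, 12}. Evaluating: f(1) = 46, f(-1) = -22, f(2) = 86, f(-2) = -62, f(3) = 138, f(-3) = -114, f(4) = 208, f(-4) = -184, f(6) = 426, f(-6) = -402, f(12) = 2136, f(-12) = -2112; none is 0, so f has no rational root and is therefore irreducible over Q (a cubic with no linear factor over a field is irreducible). For an irreducible cubic, the Galois group is A_3 or S_3 according as the discriminant disc(f) = -4a^3 - 27b^2 = -4·(33)^3 - 27·(12)^2 = -147636 is or is not a square in Q. Here disc(f) = -147636 is not a perfect square in Q, so the Galois group of f over Q is not contained in A_3 and must be all of S_3. The splitting field has degree |S_3| = 6 over Q, so [K : Q] = 6.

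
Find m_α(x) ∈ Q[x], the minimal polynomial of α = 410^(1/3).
m_α(x) = x^3 - 410

α satisfies α^3 = 410, so x^3 - 410 annihilates α. By the rational root test, a rational root p/q (in lowest terms) of x^3 - 410 would satisfy p^3 = 410 q^3, forcing q = 1 and p^3 = 410; but 410 is not a perfect cube, contradiction. A monic cubic over Q with no rational root is irreducible (any nontrivial factorization would include a linear factor). Hence x^3 - 410 is the minimal polynomial of α, and in particular [Q(α):Q] = 3.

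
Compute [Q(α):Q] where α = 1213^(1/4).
[Q(α):Q] = 4

α is a root of x^4 - 1213. By Eisenstein's criterion at the prime p = 1213 (which divides the constant term 1213 but p^2 = 1471369 does not, since 1213 is squarefree), x^4 - 1213 is irreducible over Q. Hence [Q(α):Q] = 4.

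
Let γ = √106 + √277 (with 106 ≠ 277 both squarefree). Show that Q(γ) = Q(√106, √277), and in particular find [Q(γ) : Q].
[Q(γ) : Q] = 4 (equivalently, Q(γ) = Q(√106, √277))

Obviously Q(γ) ⊆ Q(√106, √277), and [Q(√106, √277):Q] = 4 (since 106, 277 are distinct squarefree integers > 1 with 29362 not a perfect square). To show equality we compute the minimal polynomial of γ. From γ = √106 + √277: γ^2 = 106 + 2√(29362) + 277 = 383 + 2√(29362), so γ^2 - 383 = 2√(29362); squaring, (γ^2 - 383)^2 = 4·29362, i.e. γ^4 - 766γ^2 + 146689 - 117448 = 0, i.e. γ^4 - 766γ^2 + 29241 = 0. So γ is a root of x^4 - 766x^2 + 29241. This polynomial is irreducible over Q: it has no rational root (each ±√106 ± √277 is irrational), and any factorization into two quadratics over Q would force √(29362) ∈ Q (pairing opposite roots) or √106, √277 ∈ Q (other pairings), all impossible. Hence [Q(γ):Q] = 4 = [Q(√106, √277):Q], so Q(γ) = Q(√106, √277).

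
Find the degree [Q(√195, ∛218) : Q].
[Q(√195, ∛218) : Q] = 6

Let L = Q(√195, ∛218). Since Q(√195) ⊂ L and [Q(√195):Q] = 2, the tower law gives 2 | [L:Q]. Likewise Q(∛218) ⊂ L with [Q(∛218):Q] = 3 (because 218 is not a perfect cube), so 3 | [L:Q]. As gcd(2,3) = 1, [L:Q] is divisible by 6. Conversely L is generated over Q by √195 and ∛218, so [L:Q] ≤ 2·3 = 6. Therefore [Q(√195, ∛218) : Q] = 6.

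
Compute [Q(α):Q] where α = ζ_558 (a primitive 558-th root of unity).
[Q(α):Q] = 180

The minimal polynomial of ζ_558 over Q is the 558-th cyclotomic polynomial Φ_558(x), which is irreducible over Q and has degree φ(558) = 180. Hence [Q(α):Q] = φ(558) = 180.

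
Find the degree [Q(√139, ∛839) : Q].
[Q(√139, ∛839) : Q] = 6

Let L = Q(√139, ∛839). Since Q(√139) ⊂ L and [Q(√139):Q] = 2, the tower law gives 2 | [L:Q]. Likewise Q(∛839) ⊂ L with [Q(∛839):Q] = 3 (because 839 is not a perfect cube), so 3 | [L:Q]. As gcd(2,3) = 1, [L:Q] is divisible by 6. Conversely L is generated over Q by √139 and ∛839, so [L:Q] ≤ 2·3 = 6. Therefore [Q(√139, ∛839) : Q] = 6.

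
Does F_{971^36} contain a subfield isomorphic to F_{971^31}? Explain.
No: F_{971^31} is not a subfield of F_{971^36}

F_{p^m} embeds in F_{p^n} iff m | n. Here 31 ∤ 36 (since 36 = 1·31 + 5 with remainder 5 ≠ 0), so F_{971^31} is not a subfield of F_{971^36}. Equivalently: if it were, the tower law would give 31 = [F_{971^31}:F_971] dividing [F_{971^36}:F_971] = 36, contradiction.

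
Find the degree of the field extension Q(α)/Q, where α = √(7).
[Q(α):Q] = 2

[Q(α):Q] equals the degree of the minimal polynomial of α. Here α^2 = 7 and x^2 - 7 is irreducible (d = 7 is squarefree, ≠ 1, hence not a square), so deg(m_α) = 2. Thus [Q(α):Q] = 2.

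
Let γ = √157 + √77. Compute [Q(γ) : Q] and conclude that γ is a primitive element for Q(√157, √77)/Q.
[Q(γ) : Q] = 4 (equivalently, Q(γ) = Q(√157, √77))

Obviously Q(γ) ⊆ Q(√157, √77), and [Q(√157, √77):Q] = 4 (since 157, 77 are distinct squarefree integers > 1 with 12089 not a perfect square). To show equality we compute the minimal polynomial of γ. From γ = √157 + √77: γ^2 = 157 + 2√(12089) + 77 = 234 + 2√(12089), so γ^2 - 234 = 2√(12089); squaring, (γ^2 - 234)^2 = 4·12089, i.e. γ^4 - 468γ^2 + 54756 - 48356 = 0, i.e. γ^4 - 468γ^2 + 6400 = 0. So γ is a root of x^4 - 468x^2 + 6400. This polynomial is irreducible over Q: it has no rational root (each ±√157 ± √77 is irrational), and any factorization into two quadratics over Q would force √(12089) ∈ Q (pairing opposite roots) or √157, √77 ∈ Q (other pairings), all impossible. Hence [Q(γ):Q] = 4 = [Q(√157, √77):Q], so Q(γ) = Q(√157, √77).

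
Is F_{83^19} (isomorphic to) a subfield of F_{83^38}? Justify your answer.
Yes: F_{83^19} is a subfield of F_{83^38}

F_{p^m} embeds in F_{p^n} iff m | n (since F_{p^n} is the splitting field of x^(p^n) - x, and F_{p^m} ⊂ F_{p^n} forces p^n to be a power of p^m, i.e. m | n; conversely if m | n then every root of x^(p^m) - x is a root of x^(p^n) - x). Here 19 | 38 (since 38 = 2·19), so F_{83^19} is a subfield of F_{83^38}, and [F_{83^38} : F_{83^19}] = 38/19 = 2.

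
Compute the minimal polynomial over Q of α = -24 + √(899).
m_α(x) = x^2 + 48x - 323

From α + 24 = √(899), squaring gives (α + 24)^2 = 899, i.e. α^2 + 48α + 576 = 899, so α^2 + 48α - 323 = 0. The discriminant of x^2 + 48x - 323 is (48)^2 - 4·(-323) = 2304 + 1292 = 3596, and 4·(899) is not a perfect square in Q since 899 is squarefree and ≠ 1. Hence x^2 + 48x - 323 is irreducible over Q and is the minimal polynomial of α.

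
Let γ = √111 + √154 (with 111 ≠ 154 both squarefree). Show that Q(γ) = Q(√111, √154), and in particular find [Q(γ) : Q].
[Q(γ) : Q] = 4 (equivalently, Q(γ) = Q(√111, √154))

Obviously Q(γ) ⊆ Q(√111, √154), and [Q(√111, √154):Q] = 4 (since 111, 154 are distinct squarefree integers > 1 with 17094 not a perfect square). To show equality we compute the minimal polynomial of γ. From γ = √111 + √154: γ^2 = 111 + 2√(17094) + 154 = 265 + 2√(17094), so γ^2 - 265 = 2√(17094); squaring, (γ^2 - 265)^2 = 4·17094, i.e. γ^4 - 530γ^2 + 70225 - 68376 = 0, i.e. γ^4 - 530γ^2 + 1849 = 0. So γ is a root of x^4 - 530x^2 + 1849. This polynomial is irreducible over Q: it has no rational root (each ±√111 ± √154 is irrational), and any factorization into two quadratics over Q would force √(17094) ∈ Q (pairing opposite roots) or √111, √154 ∈ Q (other pairings), all impossible. Hence [Q(γ):Q] = 4 = [Q(√111, √154):Q], so Q(γ) = Q(√111, √154).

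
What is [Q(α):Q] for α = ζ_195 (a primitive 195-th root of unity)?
[Q(α):Q] = 96

The minimal polynomial of ζ_195 over Q is the 195-th cyclotomic polynomial Φ_195(x), which is irreducible over Q and has degree φ(195) = 96. Hence [Q(α):Q] = φ(195) = 96.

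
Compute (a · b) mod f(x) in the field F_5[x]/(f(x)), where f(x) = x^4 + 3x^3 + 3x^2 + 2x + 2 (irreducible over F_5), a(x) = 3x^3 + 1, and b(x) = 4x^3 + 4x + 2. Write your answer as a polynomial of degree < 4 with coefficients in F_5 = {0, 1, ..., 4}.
a · b ≡ 2x^3 + x^2 + 3x + 4 (mod f(x))

Multiply in F_5[x]: a(x)·b(x) = (3x^3 + 1)·(4x^3 + 4x + 2) = 2x^6 + 2x^4 + 4x + 2. This has degree ≥ 4, so divide by f(x) over F_5: 2x^6 + 2x^4 + 4x + 2 = (2x^2 + 4x + 4)·(x^4 + 3x^3 + 3x^2 + 2x + 2) + (2x^3 + x^2 + 3x + 4). Hence a·b ≡ 2x^3 + x^2 + 3x + 4 (mod f). (F_5[x]/(f) is a field with 5^4 = 625 elements since f is irreducible of degree 4.)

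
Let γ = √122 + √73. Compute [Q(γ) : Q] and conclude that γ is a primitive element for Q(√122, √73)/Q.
[Q(γ) : Q] = 4 (equivalently, Q(γ) = Q(√122, √73))

Obviously Q(γ) ⊆ Q(√122, √73), and [Q(√122, √73):Q] = 4 (since 122, 73 are distinct squarefree integers > 1 with 8906 not a perfect square). To show equality we compute the minimal polynomial of γ. From γ = √122 + √73: γ^2 = 122 + 2√(8906) + 73 = 195 + 2√(8906), so γ^2 - 195 = 2√(8906); squaring, (γ^2 - 195)^2 = 4·8906, i.e. γ^4 - 390γ^2 + 38025 - 35624 = 0, i.e. γ^4 - 390γ^2 + 2401 = 0. So γ is a root of x^4 - 390x^2 + 2401. This polynomial is irreducible over Q: it has no rational root (each ±√122 ± √73 is irrational), and any factorization into two quadratics over Q would force √(8906) ∈ Q (pairing opposite roots) or √122, √73 ∈ Q (other pairings), all impossible. Hence [Q(γ):Q] = 4 = [Q(√122, √73):Q], so Q(γ) = Q(√122, √73).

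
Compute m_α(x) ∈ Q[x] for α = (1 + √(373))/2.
m_α(x) = x^2 - x - 93

From 2α - 1 = √(373), squaring gives (2α - 1)^2 = 373, i.e. 4α^2 - 4α + 1 = 373, so α^2 - α + (1 - 373)/4 = 0. Since 373 ≡ 1 (mod 4), (1 - 373)/4 = -93 ∈ Z. The polynomial x^2 - x - 93 has discriminant 1 - 4·(-93) = 373, which is not a perfect square in Q (d = 373 is squarefree and ≠ 1), so x^2 - x - 93 is irreducible over Q. It is the minimal polynomial of α.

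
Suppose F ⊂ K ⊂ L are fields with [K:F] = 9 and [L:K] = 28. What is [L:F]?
[L:F] = 252

The tower law says that for any tower of field extensions F ⊂ K ⊂ L with finite degrees, [L:F] = [L:K] · [K:F]. Here this gives [L:F] = 28 · 9 = 252.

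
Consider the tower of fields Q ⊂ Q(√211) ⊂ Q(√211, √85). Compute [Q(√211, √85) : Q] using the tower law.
[Q(√211, √85) : Q] = 4

[Q(√211):Q] = 2 (min poly x^2 - 211, irreducible since 211 is squarefree > 1). For the top step, suppose √85 ∈ Q(√211), say √85 = c + d√211 with c, d ∈ Q. Squaring: 85 = c^2 + 211d^2 + 2cd√211. Since √211 ∉ Q this forces 2cd = 0. If d = 0 then √85 = c ∈ Q, contradicting 85 squarefree > 1. If c = 0 then 85 = 211d^2, so 211·85 = (211d)^2 is a perfect square in Q — but 211·85 = 17935 is not a perfect square (since 211 and 85 are distinct squarefree integers). Contradiction. Hence √85 ∉ Q(√211), so x^2 - 85 stays irreducible over Q(√211) and [Q(√211, √85) : Q(√211)] = 2. By the tower law, [Q(√211, √85) : Q] = 2 · 2 = 4.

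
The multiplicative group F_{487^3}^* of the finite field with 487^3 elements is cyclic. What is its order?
|F_{487^3}^*| = 115501302

F_{487^3} has 487^3 = 115501303 elements; its multiplicative group consists of all nonzero elements, so |F_{487^3}^*| = 115501303 - 1 = 115501302. (It is cyclic since any finite subgroup of the multiplicative group of a field is cyclic.)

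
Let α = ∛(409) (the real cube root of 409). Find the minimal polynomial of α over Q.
m_α(x) = x^3 - 409

α satisfies α^3 = 409, so x^3 - 409 annihilates α. By the rational root test, a rational root p/q (in lowest terms) of x^3 - 409 would satisfy p^3 = 409 q^3, forcing q = 1 and p^3 = 409; but 409 is not a perfect cube, contradiction. A monic cubic over Q with no rational root is irreducible (any nontrivial factorization would include a linear factor). Hence x^3 - 409 is the minimal polynomial of α, and in particular [Q(α):Q] = 3.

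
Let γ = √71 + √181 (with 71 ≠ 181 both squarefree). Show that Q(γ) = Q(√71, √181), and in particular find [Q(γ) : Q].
[Q(γ) : Q] = 4 (equivalently, Q(γ) = Q(√71, √181))

Obviously Q(γ) ⊆ Q(√71, √181), and [Q(√71, √181):Q] = 4 (since 71, 181 are distinct squarefree integers > 1 with 12851 not a perfect square). To show equality we compute the minimal polynomial of γ. From γ = √71 + √181: γ^2 = 71 + 2√(12851) + 181 = 252 + 2√(12851), so γ^2 - 252 = 2√(12851); squaring, (γ^2 - 252)^2 = 4·12851, i.e. γ^4 - 504γ^2 + 63504 - 51404 = 0, i.e. γ^4 - 504γ^2 + 12100 = 0. So γ is a root of x^4 - 504x^2 + 12100. This polynomial is irreducible over Q: it has no rational root (each ±√71 ± √181 is irrational), and any factorization into two quadratics over Q would force √(12851) ∈ Q (pairing opposite roots) or √71, √181 ∈ Q (other pairings), all impossible. Hence [Q(γ):Q] = 4 = [Q(√71, √181):Q], so Q(γ) = Q(√71, √181).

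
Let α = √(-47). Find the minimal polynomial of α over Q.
m_α(x) = x^2 + 47

α satisfies α^2 + 47 = 0, so x^2 + 47 annihilates α. Since d = -47 is squarefree and ≠ 1, it is not a perfect square in Q, so x^2 + 47 has no rational root and is therefore irreducible over Q (a degree-2 polynomial over a field is irreducible iff it has no root). Hence m_α(x) = x^2 + 47.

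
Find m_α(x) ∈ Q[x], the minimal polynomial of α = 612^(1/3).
m_α(x) = x^3 - 612

α satisfies α^3 = 612, so x^3 - 612 annihilates α. By the rational root test, a rational root p/q (in lowest terms) of x^3 - 612 would satisfy p^3 = 612 q^3, forcing q = 1 and p^3 = 612; but 612 is not a perfect cube, contradiction. A monic cubic over Q with no rational root is irreducible (any nontrivial factorization would include a linear factor). Hence x^3 - 612 is the minimal polynomial of α, and in particular [Q(α):Q] = 3.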